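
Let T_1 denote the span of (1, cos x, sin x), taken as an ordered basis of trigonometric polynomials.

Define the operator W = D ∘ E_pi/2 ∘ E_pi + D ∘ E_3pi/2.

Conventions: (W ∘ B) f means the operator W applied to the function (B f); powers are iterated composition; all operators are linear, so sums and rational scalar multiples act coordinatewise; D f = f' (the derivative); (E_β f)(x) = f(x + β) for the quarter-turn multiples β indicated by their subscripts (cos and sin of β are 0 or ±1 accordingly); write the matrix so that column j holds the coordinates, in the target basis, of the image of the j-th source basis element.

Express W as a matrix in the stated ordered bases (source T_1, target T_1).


the matrix is [[0, 0, 0]; [0, 2, 0]; [0, 0, 2]] (rows listed top to bottom)

image of 1: 0
image of cos x: 2cos x
image of sin x: 2sin x
each image's coordinates form column j of the matrix


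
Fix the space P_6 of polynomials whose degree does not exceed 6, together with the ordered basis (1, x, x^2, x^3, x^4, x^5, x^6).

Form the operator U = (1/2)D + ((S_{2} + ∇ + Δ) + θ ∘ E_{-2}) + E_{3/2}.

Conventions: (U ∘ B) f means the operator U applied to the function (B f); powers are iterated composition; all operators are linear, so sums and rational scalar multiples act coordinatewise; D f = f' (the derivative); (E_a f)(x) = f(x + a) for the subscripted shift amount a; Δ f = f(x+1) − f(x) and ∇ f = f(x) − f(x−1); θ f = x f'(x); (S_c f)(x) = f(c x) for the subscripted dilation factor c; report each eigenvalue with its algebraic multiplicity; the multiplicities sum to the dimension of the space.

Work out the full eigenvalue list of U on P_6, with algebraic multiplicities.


image of 1: 2
image of x: 4x + 4
image of x^2: 7x^2 + 4x + 9/4
image of x^3: 12x^3 + (75/4)x + 43/8
image of x^4: 21x^4 - 8x^3 + (123/2)x^2 - (21/2)x + 81/16
image of x^5: 38x^5 - 20x^4 + (285/2)x^3 - (425/4)x^2 + (1685/16)x + 307/32
image of x^6: 71x^6 - 36x^5 + (1095/4)x^4 - (745/2)x^3 + (8895/16)x^2 - (2151/16)x + 729/64
the matrix is upper triangular; its diagonal is (2, 4, 7, 12, 21, 38, 71)
for a triangular matrix the eigenvalues are the diagonal entries, with algebraic multiplicity their repetition count

λ = 2 (multiplicity 1), λ = 4 (multiplicity 1), λ = 7 (multiplicity 1), λ = 12 (multiplicity 1), λ = 21 (multiplicity 1), λ = 38 (multiplicity 1), λ = 71 (multiplicity 1)


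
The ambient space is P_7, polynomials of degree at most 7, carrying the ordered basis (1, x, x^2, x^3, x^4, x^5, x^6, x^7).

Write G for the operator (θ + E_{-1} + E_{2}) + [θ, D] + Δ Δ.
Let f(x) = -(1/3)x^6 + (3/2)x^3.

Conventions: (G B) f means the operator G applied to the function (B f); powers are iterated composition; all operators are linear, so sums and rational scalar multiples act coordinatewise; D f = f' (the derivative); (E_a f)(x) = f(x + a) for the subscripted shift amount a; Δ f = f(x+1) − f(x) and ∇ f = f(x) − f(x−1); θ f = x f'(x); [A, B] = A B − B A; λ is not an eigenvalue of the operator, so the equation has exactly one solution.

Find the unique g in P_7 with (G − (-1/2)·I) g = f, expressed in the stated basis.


the result is g(x) = -(2/51)x^6 + (140/221)x^4 + (1193/561)x^3 - (3700/1989)x^2 - (23654/1309)x - 15074/1287

write g with unknown coordinates in the stated basis and equate coefficients in (G − (-1/2)·I) g = f
solving from the highest basis element down gives g = -(2/51)x^6 + (140/221)x^4 + (1193/561)x^3 - (3700/1989)x^2 - (23654/1309)x - 15074/1287
check: G g = -(16/51)x^6 - (70/221)x^4 + (245/561)x^3 + (1850/1989)x^2 + (11827/1309)x + 7537/1287
so G g − (-1/2)·g = -(1/3)x^6 + (3/2)x^3 = f ✓


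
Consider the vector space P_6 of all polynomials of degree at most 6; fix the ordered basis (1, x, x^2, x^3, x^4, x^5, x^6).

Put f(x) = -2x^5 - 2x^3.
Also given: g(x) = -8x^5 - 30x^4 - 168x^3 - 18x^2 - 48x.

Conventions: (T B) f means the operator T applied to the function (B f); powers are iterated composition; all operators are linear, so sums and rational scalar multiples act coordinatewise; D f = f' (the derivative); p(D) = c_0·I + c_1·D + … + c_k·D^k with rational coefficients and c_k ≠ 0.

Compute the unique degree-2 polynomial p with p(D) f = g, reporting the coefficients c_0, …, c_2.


D^0 f = -2x^5 - 2x^3
D^1 f = -10x^4 - 6x^2
D^2 f = -40x^3 - 12x
matching coefficients of g against c_0 f + c_1 Df + … from the top degree down determines the c_i
solution: c_0 = 4, c_1 = 3, c_2 = 4

p(D) = 4·I + 3·D + 4·D^2, i.e. c_0 = 4, c_1 = 3, c_2 = 4


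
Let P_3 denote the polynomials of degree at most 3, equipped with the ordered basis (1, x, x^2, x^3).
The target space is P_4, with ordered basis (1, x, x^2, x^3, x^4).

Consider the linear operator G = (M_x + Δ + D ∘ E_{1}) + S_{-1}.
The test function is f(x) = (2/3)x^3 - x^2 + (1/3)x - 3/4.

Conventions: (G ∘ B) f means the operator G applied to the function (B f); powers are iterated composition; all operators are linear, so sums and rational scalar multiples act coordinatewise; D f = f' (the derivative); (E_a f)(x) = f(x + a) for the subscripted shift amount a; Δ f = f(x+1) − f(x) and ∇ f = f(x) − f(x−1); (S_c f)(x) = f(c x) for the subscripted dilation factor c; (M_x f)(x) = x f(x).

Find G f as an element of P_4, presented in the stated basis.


M_x f = (2/3)x^4 - x^3 + (1/3)x^2 - (3/4)x
Δ f = 2x^2
E_{1} f = (2/3)x^3 + x^2 + (1/3)x - 3/4
D E_{1} f = 2x^2 + 2x + 1/3
(M_x + Δ + D ∘ E_{1}) f = (2/3)x^4 - x^3 + (13/3)x^2 + (5/4)x + 1/3
S_{-1} f = -(2/3)x^3 - x^2 - (1/3)x - 3/4
((M_x + Δ + D ∘ E_{1}) + S_{-1}) f = (2/3)x^4 - (5/3)x^3 + (10/3)x^2 + (11/12)x - 5/12

g(x) = (2/3)x^4 - (5/3)x^3 + (10/3)x^2 + (11/12)x - 5/12


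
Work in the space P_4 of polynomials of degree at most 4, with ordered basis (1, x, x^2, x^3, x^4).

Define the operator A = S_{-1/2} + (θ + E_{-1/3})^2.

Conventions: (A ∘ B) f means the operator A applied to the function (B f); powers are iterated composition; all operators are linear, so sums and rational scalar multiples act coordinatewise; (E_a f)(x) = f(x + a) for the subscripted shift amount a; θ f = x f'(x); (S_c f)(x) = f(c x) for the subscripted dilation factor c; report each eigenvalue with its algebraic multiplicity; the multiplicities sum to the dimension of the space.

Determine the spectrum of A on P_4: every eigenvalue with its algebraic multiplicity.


image of 1: 2
image of x: (7/2)x - 1
image of x^2: (37/4)x^2 - (10/3)x + 2/3
image of x^3: (127/8)x^3 - 7x^2 + (8/3)x - 11/27
image of x^4: (401/16)x^4 - 12x^3 + (20/3)x^2 - (52/27)x + 20/81
the matrix is upper triangular; its diagonal is (2, 7/2, 37/4, 127/8, 401/16)
for a triangular matrix the eigenvalues are the diagonal entries, with algebraic multiplicity their repetition count

λ = 2 (multiplicity 1), λ = 7/2 (multiplicity 1), λ = 37/4 (multiplicity 1), λ = 127/8 (multiplicity 1), λ = 401/16 (multiplicity 1)


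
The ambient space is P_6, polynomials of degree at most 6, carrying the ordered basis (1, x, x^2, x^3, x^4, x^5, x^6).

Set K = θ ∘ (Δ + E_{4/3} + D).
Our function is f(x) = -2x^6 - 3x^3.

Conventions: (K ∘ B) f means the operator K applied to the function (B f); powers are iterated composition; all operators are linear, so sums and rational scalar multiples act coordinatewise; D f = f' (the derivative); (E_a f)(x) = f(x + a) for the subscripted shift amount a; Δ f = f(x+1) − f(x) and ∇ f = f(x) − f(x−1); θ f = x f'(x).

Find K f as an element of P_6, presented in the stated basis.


g(x) = -12x^6 - 200x^5 - (1000/3)x^4 - (3721/9)x^3 - (8360/27)x^2 - (7093/81)x

Δ f = -12x^5 - 30x^4 - 40x^3 - 39x^2 - 21x - 5
E_{4/3} f = -2x^6 - 16x^5 - (160/3)x^4 - (2641/27)x^3 - (2884/27)x^2 - (5392/81)x - 13376/729
D f = -12x^5 - 9x^2
(Δ + E_{4/3} + D) f = -2x^6 - 40x^5 - (250/3)x^4 - (3721/27)x^3 - (4180/27)x^2 - (7093/81)x - 17021/729
θ (Δ + E_{4/3} + D) f = -12x^6 - 200x^5 - (1000/3)x^4 - (3721/9)x^3 - (8360/27)x^2 - (7093/81)x


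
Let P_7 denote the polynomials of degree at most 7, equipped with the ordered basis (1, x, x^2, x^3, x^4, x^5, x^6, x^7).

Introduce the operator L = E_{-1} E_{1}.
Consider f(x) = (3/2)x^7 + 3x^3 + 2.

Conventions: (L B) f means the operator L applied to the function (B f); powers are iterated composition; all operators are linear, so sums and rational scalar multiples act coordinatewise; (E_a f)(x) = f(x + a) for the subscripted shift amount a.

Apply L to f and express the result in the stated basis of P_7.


E_{1} f = (3/2)x^7 + (21/2)x^6 + (63/2)x^5 + (105/2)x^4 + (111/2)x^3 + (81/2)x^2 + (39/2)x + 13/2
E_{-1} E_{1} f = (3/2)x^7 + 3x^3 + 2

the result is g(x) = (3/2)x^7 + 3x^3 + 2


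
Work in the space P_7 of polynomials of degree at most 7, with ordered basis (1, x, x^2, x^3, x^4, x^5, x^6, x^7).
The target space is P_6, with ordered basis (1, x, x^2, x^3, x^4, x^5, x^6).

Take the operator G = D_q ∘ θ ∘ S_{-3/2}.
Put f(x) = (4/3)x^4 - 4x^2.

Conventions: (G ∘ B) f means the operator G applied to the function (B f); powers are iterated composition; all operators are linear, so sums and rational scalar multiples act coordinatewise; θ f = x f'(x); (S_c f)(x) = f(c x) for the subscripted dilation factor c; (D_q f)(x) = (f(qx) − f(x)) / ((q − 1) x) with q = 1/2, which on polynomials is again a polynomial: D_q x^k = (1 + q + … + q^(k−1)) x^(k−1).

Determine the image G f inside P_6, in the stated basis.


the result is g(x) = (405/8)x^3 - 27x

S_{-3/2} f = (27/4)x^4 - 9x^2
θ S_{-3/2} f = 27x^4 - 18x^2
D_q θ S_{-3/2} f = (405/8)x^3 - 27x


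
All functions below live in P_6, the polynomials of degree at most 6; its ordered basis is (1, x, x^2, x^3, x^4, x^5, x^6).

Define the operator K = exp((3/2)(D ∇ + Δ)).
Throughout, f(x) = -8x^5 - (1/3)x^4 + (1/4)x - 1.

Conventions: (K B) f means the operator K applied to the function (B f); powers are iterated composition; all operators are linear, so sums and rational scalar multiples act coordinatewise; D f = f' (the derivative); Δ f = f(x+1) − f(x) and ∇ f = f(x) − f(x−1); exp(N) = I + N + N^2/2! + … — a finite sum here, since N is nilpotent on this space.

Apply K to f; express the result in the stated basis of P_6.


order-1 term: -60x^4 - 362x^3 + 231x^2 - 296x + 367/8
order-2 term: -180x^3 - (3249/2)x^2 - 1737x + 2463/4
order-3 term: -270x^2 - (4869/2)x - 12501/4
order-4 term: -(405/2)x - 19467/16
order-5 term: -243/4
the series for exp((3/2)(D ∇ + Δ)) f terminates at order 5
exp((3/2)(D ∇ + Δ)) f = -8x^5 - (181/3)x^4 - 542x^3 - (3327/2)x^2 - (18679/4)x - 59873/16

g(x) = -8x^5 - (181/3)x^4 - 542x^3 - (3327/2)x^2 - (18679/4)x - 59873/16


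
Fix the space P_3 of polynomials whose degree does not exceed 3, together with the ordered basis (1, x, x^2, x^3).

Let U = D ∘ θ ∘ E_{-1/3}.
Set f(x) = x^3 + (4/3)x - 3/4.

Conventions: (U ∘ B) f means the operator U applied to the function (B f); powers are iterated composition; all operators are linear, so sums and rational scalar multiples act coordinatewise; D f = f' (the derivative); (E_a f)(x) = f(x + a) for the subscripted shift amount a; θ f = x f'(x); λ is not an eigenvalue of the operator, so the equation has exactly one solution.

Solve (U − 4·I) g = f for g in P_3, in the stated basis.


write g with unknown coordinates in the stated basis and equate coefficients in (U − 4·I) g = f
solving from the highest basis element down gives g = -(1/4)x^3 - (9/16)x^2 - (31/48)x + 19/192
check: U g = -(9/4)x^2 - (5/4)x - 17/48
so U g − 4·g = x^3 + (4/3)x - 3/4 = f ✓

the image equals g(x) = -(1/4)x^3 - (9/16)x^2 - (31/48)x + 19/192


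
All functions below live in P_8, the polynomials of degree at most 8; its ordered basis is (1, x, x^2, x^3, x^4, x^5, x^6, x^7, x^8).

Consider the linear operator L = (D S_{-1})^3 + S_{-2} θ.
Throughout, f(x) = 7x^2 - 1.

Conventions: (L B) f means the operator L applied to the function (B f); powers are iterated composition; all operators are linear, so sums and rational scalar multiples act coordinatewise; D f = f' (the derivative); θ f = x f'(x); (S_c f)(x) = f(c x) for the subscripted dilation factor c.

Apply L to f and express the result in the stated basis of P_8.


the result is g(x) = 56x^2

S_{-1} f = 7x^2 - 1
D S_{-1} f = 14x
S_{-1} (D S_{-1}) f = -14x
D S_{-1} (D S_{-1}) f = -14
S_{-1} (D S_{-1}) (D S_{-1}) f = -14
D S_{-1} (D S_{-1}) (D S_{-1}) f = 0
θ f = 14x^2
S_{-2} θ f = 56x^2
((D S_{-1})^3 + S_{-2} θ) f = 56x^2


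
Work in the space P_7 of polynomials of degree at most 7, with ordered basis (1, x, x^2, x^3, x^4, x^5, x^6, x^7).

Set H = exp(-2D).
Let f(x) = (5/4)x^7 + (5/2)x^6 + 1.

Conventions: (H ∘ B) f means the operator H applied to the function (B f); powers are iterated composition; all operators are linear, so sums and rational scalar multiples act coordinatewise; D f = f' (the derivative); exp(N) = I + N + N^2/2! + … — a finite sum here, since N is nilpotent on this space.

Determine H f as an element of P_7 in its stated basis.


the result is g(x) = (5/4)x^7 - 15x^6 + 75x^5 - 200x^4 + 300x^3 - 240x^2 + 80x + 1

order-1 term: -(35/2)x^6 - 30x^5
order-2 term: 105x^5 + 150x^4
order-3 term: -350x^4 - 400x^3
order-4 term: 700x^3 + 600x^2
order-5 term: -840x^2 - 480x
order-6 term: 560x + 160
order-7 term: -160
the series for exp(-2D) f terminates at order 7
exp(-2D) f = (5/4)x^7 - 15x^6 + 75x^5 - 200x^4 + 300x^3 - 240x^2 + 80x + 1


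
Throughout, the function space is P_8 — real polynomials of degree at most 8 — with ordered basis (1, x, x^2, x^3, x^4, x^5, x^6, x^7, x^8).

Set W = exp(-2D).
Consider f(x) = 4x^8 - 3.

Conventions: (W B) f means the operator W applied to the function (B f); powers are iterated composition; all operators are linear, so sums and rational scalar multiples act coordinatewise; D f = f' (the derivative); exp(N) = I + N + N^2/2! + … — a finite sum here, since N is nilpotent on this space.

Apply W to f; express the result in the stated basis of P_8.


order-1 term: -64x^7
order-2 term: 448x^6
order-3 term: -1792x^5
order-4 term: 4480x^4
order-5 term: -7168x^3
order-6 term: 7168x^2
order-7 term: -4096x
order-8 term: 1024
the series for exp(-2D) f terminates at order 8
exp(-2D) f = 4x^8 - 64x^7 + 448x^6 - 1792x^5 + 4480x^4 - 7168x^3 + 7168x^2 - 4096x + 1021

the result is g(x) = 4x^8 - 64x^7 + 448x^6 - 1792x^5 + 4480x^4 - 7168x^3 + 7168x^2 - 4096x + 1021


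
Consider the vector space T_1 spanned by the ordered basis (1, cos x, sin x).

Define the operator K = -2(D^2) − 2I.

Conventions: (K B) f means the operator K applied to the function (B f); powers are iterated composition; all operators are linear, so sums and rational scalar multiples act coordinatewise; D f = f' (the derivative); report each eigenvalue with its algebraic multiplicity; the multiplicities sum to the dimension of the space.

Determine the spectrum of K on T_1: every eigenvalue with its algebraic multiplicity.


image of 1: -2
image of cos x: 0
image of sin x: 0
the matrix is diagonal; its diagonal is (-2, 0, 0)
for a triangular matrix the eigenvalues are the diagonal entries, with algebraic multiplicity their repetition count

λ = -2 (multiplicity 1), λ = 0 (multiplicity 2)


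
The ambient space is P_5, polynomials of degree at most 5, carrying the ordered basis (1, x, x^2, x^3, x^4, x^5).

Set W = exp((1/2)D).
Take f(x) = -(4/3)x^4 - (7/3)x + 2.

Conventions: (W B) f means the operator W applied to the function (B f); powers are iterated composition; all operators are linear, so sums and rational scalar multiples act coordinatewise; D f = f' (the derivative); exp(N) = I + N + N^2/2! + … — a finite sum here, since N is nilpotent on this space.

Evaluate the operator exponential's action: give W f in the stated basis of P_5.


order-1 term: -(8/3)x^3 - 7/6
order-2 term: -2x^2
order-3 term: -(2/3)x
order-4 term: -1/12
the series for exp((1/2)D) f terminates at order 4
exp((1/2)D) f = -(4/3)x^4 - (8/3)x^3 - 2x^2 - 3x + 3/4

g(x) = -(4/3)x^4 - (8/3)x^3 - 2x^2 - 3x + 3/4


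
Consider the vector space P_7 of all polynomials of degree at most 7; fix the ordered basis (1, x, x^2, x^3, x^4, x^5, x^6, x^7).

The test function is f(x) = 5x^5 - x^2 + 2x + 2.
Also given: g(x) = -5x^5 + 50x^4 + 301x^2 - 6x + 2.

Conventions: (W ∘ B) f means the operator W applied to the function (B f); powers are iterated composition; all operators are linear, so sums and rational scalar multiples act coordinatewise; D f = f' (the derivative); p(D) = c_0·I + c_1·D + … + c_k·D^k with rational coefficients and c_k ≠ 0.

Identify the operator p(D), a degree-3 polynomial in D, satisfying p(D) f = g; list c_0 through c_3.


c_0 = -1, c_1 = 2, c_2 = 0, c_3 = 1

D^0 f = 5x^5 - x^2 + 2x + 2
D^1 f = 25x^4 - 2x + 2
D^2 f = 100x^3 - 2
D^3 f = 300x^2
matching coefficients of g against c_0 f + c_1 Df + … from the top degree down determines the c_i
solution: c_0 = -1, c_1 = 2, c_2 = 0, c_3 = 1


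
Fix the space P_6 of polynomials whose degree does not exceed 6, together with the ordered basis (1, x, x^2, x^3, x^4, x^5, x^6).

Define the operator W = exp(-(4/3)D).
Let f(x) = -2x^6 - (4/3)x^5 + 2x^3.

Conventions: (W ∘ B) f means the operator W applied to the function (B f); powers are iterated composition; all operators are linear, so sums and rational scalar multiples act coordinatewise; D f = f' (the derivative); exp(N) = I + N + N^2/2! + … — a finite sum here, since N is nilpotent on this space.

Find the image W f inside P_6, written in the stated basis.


order-1 term: 16x^5 + (80/9)x^4 - 8x^2
order-2 term: -(160/3)x^4 - (640/27)x^3 + (32/3)x
order-3 term: (2560/27)x^3 + (2560/81)x^2 - 128/27
order-4 term: -(2560/27)x^2 - (5120/243)x
order-5 term: (4096/81)x + 4096/729
order-6 term: -8192/729
the series for exp(-(4/3)D) f terminates at order 6
exp(-(4/3)D) f = -2x^6 + (44/3)x^5 - (400/9)x^4 + (658/9)x^3 - (5768/81)x^2 + (9760/243)x - 7552/729

the result is g(x) = -2x^6 + (44/3)x^5 - (400/9)x^4 + (658/9)x^3 - (5768/81)x^2 + (9760/243)x - 7552/729


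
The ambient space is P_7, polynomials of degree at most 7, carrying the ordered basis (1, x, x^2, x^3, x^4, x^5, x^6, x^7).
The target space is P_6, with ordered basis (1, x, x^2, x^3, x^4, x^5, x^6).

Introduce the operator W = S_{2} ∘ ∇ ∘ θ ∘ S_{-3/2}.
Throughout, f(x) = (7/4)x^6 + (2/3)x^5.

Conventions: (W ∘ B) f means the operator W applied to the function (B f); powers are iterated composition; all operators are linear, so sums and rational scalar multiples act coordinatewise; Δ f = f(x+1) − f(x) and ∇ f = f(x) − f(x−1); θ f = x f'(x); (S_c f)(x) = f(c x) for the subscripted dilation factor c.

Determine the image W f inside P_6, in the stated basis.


the result is g(x) = (45927/2)x^5 - (245835/8)x^4 + (84645/4)x^3 - (262035/32)x^2 + (54027/32)x - 18549/128

S_{-3/2} f = (5103/256)x^6 - (81/16)x^5
θ S_{-3/2} f = (15309/128)x^6 - (405/16)x^5
∇ θ S_{-3/2} f = (45927/64)x^5 - (245835/128)x^4 + (84645/32)x^3 - (262035/128)x^2 + (54027/64)x - 18549/128
S_{2} (∇ ∘ θ) S_{-3/2} f = (45927/2)x^5 - (245835/8)x^4 + (84645/4)x^3 - (262035/32)x^2 + (54027/32)x - 18549/128


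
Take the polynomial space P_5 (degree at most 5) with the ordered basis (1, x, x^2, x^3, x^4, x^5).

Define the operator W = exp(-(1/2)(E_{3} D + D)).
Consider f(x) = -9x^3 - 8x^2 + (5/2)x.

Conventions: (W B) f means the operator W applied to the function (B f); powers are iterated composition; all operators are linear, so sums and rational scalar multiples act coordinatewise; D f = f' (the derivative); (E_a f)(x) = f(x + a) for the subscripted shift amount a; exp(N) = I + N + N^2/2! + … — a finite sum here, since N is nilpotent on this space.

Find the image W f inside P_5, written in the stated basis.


order-1 term: 27x^2 + 97x + 143
order-2 term: -27x - 89
order-3 term: 9
the series for exp(-(1/2)(E_{3} D + D)) f terminates at order 3
exp(-(1/2)(E_{3} D + D)) f = -9x^3 + 19x^2 + (145/2)x + 63

the image equals g(x) = -9x^3 + 19x^2 + (145/2)x + 63


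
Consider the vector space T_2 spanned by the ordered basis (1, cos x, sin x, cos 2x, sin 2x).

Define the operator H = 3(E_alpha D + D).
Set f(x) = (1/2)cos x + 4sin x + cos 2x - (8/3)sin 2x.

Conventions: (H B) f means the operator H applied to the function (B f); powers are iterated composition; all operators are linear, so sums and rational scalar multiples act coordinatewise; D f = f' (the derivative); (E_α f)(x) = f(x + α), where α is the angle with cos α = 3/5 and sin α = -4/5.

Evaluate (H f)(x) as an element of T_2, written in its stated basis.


the image equals g(x) = (102/5)cos x + (36/5)sin x - (144/25)cos 2x - (492/25)sin 2x

D f = 4cos x - (1/2)sin x - (16/3)cos 2x - 2sin 2x
E_alpha D f = (14/5)cos x + (29/10)sin x + (256/75)cos 2x - (114/25)sin 2x
D f = 4cos x - (1/2)sin x - (16/3)cos 2x - 2sin 2x
(E_alpha D + D) f = (34/5)cos x + (12/5)sin x - (48/25)cos 2x - (164/25)sin 2x
(3(E_alpha D + D)) f = (102/5)cos x + (36/5)sin x - (144/25)cos 2x - (492/25)sin 2x


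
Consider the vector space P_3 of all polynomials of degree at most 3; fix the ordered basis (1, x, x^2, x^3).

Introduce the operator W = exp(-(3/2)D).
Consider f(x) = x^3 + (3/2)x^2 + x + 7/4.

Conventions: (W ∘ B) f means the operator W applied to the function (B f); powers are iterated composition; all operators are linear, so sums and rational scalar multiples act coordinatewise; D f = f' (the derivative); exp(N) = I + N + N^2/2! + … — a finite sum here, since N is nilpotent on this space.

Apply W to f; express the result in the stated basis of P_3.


g(x) = x^3 - 3x^2 + (13/4)x + 1/4

order-1 term: -(9/2)x^2 - (9/2)x - 3/2
order-2 term: (27/4)x + 27/8
order-3 term: -27/8
the series for exp(-(3/2)D) f terminates at order 3
exp(-(3/2)D) f = x^3 - 3x^2 + (13/4)x + 1/4


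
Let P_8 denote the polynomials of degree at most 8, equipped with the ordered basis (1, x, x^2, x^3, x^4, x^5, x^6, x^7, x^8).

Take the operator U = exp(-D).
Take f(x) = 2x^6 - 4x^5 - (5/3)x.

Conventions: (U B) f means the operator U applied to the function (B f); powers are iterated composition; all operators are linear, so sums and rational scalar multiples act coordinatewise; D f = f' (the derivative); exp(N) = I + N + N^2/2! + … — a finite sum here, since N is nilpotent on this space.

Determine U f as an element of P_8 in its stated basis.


g(x) = 2x^6 - 16x^5 + 50x^4 - 80x^3 + 70x^2 - (101/3)x + 23/3

order-1 term: -12x^5 + 20x^4 + 5/3
order-2 term: 30x^4 - 40x^3
order-3 term: -40x^3 + 40x^2
order-4 term: 30x^2 - 20x
order-5 term: -12x + 4
order-6 term: 2
the series for exp(-D) f terminates at order 6
exp(-D) f = 2x^6 - 16x^5 + 50x^4 - 80x^3 + 70x^2 - (101/3)x + 23/3


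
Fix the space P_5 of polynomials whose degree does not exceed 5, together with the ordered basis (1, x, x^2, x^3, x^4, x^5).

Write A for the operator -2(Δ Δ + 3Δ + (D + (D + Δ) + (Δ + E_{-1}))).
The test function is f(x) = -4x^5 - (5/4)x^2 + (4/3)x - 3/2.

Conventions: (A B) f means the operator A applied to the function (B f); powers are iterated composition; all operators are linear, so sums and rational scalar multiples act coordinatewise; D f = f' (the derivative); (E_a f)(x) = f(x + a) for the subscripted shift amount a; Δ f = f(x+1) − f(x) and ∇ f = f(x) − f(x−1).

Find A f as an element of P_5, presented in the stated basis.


g(x) = 8x^5 + 240x^4 + 640x^3 + (1605/2)x^2 + (2482/3)x + 279

Δ f = -20x^4 - 40x^3 - 40x^2 - (45/2)x - 47/12
Δ Δ f = -80x^3 - 240x^2 - 280x - 245/2
Δ f = -20x^4 - 40x^3 - 40x^2 - (45/2)x - 47/12
(3Δ) f = -60x^4 - 120x^3 - 120x^2 - (135/2)x - 47/4
D f = -20x^4 - (5/2)x + 4/3
D f = -20x^4 - (5/2)x + 4/3
Δ f = -20x^4 - 40x^3 - 40x^2 - (45/2)x - 47/12
(D + Δ) f = -40x^4 - 40x^3 - 40x^2 - 25x - 31/12
Δ f = -20x^4 - 40x^3 - 40x^2 - (45/2)x - 47/12
E_{-1} f = -4x^5 + 20x^4 - 40x^3 + (155/4)x^2 - (97/6)x - 1/12
(Δ + E_{-1}) f = -4x^5 - 80x^3 - (5/4)x^2 - (116/3)x - 4
(D + (D + Δ) + (Δ + E_{-1})) f = -4x^5 - 60x^4 - 120x^3 - (165/4)x^2 - (397/6)x - 21/4
(Δ Δ + 3Δ + (D + (D + Δ) + (Δ + E_{-1}))) f = -4x^5 - 120x^4 - 320x^3 - (1605/4)x^2 - (1241/3)x - 279/2
(-2(Δ Δ + 3Δ + (D + (D + Δ) + (Δ + E_{-1})))) f = 8x^5 + 240x^4 + 640x^3 + (1605/2)x^2 + (2482/3)x + 279


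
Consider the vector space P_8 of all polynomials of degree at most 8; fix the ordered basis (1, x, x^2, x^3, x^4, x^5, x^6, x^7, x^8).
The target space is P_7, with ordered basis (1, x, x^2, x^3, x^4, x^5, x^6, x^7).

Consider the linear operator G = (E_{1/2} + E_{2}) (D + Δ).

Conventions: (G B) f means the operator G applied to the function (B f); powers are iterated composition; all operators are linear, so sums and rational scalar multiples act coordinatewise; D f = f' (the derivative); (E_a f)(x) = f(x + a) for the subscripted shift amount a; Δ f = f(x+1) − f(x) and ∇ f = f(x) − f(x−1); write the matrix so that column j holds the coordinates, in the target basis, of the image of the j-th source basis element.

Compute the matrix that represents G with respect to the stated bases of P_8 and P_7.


the matrix is [[0, 4, 12, 35, 205/2, 2391/8, 13897/16, 40387/16, 117675/16]; [0, 0, 8, 36, 140, 1025/2, 7173/4, 97279/16, 40387/2]; [0, 0, 0, 12, 72, 350, 3075/2, 50211/8, 97279/4]; [0, 0, 0, 0, 16, 120, 700, 7175/2, 16737]; [0, 0, 0, 0, 0, 20, 180, 1225, 7175]; [0, 0, 0, 0, 0, 0, 24, 252, 1960]; [0, 0, 0, 0, 0, 0, 0, 28, 336]; [0, 0, 0, 0, 0, 0, 0, 0, 32]] (rows listed top to bottom)

image of 1: 0
image of x: 4
image of x^2: 8x + 12
image of x^3: 12x^2 + 36x + 35
image of x^4: 16x^3 + 72x^2 + 140x + 205/2
image of x^5: 20x^4 + 120x^3 + 350x^2 + (1025/2)x + 2391/8
image of x^6: 24x^5 + 180x^4 + 700x^3 + (3075/2)x^2 + (7173/4)x + 13897/16
image of x^7: 28x^6 + 252x^5 + 1225x^4 + (7175/2)x^3 + (50211/8)x^2 + (97279/16)x + 40387/16
image of x^8: 32x^7 + 336x^6 + 1960x^5 + 7175x^4 + 16737x^3 + (97279/4)x^2 + (40387/2)x + 117675/16
each image's coordinates form column j of the matrix


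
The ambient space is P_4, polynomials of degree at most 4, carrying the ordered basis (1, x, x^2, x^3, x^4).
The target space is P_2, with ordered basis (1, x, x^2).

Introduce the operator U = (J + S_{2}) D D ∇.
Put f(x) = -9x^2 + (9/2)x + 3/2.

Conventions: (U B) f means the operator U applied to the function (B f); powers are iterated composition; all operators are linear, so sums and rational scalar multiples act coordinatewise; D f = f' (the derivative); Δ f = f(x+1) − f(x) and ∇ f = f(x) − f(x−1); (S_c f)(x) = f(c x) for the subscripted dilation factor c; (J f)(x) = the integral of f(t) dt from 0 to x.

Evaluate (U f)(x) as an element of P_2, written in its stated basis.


g(x) = 0

∇ f = -18x + 27/2
D ∇ f = -18
D D ∇ f = 0
J (D D) ∇ f = 0
S_{2} (D D) ∇ f = 0
(J + S_{2}) (D D) ∇ f = 0


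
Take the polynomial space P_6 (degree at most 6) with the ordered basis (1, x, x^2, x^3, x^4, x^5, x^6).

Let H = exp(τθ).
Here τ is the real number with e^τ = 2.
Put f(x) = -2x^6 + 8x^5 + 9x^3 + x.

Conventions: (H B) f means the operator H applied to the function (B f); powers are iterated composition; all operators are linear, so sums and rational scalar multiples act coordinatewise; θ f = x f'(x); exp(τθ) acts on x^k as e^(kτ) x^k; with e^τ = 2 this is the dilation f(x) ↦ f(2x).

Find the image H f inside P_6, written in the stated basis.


g(x) = -128x^6 + 256x^5 + 72x^3 + 2x

exp(τθ) x^k = e^(kτ) x^k; with e^τ = 2 this sends x^k to 2^k x^k
x ↦ 2 x
x^3 ↦ 8 x^3
x^5 ↦ 32 x^5
x^6 ↦ 64 x^6
applying this coordinatewise to f: exp(τθ) f = -128x^6 + 256x^5 + 72x^3 + 2x


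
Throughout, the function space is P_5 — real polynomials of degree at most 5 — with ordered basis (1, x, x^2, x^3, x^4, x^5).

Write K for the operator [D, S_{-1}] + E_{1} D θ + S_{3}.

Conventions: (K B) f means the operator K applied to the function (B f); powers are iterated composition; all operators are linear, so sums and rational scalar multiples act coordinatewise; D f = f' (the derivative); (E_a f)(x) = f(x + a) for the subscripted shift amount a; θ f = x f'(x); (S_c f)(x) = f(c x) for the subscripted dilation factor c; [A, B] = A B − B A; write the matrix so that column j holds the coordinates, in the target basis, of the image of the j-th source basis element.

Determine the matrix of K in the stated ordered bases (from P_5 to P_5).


the matrix is [[1, -1, 4, 9, 16, 25]; [0, 3, 8, 18, 48, 100]; [0, 0, 9, 3, 48, 150]; [0, 0, 0, 27, 24, 100]; [0, 0, 0, 0, 81, 15]; [0, 0, 0, 0, 0, 243]] (rows listed top to bottom)

image of 1: 1
image of x: 3x - 1
image of x^2: 9x^2 + 8x + 4
image of x^3: 27x^3 + 3x^2 + 18x + 9
image of x^4: 81x^4 + 24x^3 + 48x^2 + 48x + 16
image of x^5: 243x^5 + 15x^4 + 100x^3 + 150x^2 + 100x + 25
each image's coordinates form column j of the matrix


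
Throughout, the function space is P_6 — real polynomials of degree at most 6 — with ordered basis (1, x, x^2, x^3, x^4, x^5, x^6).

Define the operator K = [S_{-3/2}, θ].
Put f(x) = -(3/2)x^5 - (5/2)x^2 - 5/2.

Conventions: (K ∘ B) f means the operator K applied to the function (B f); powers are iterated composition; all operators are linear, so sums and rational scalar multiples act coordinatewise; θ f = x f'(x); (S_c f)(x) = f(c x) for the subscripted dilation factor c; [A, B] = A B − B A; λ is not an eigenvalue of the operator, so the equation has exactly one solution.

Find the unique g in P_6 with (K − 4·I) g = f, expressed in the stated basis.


write g with unknown coordinates in the stated basis and equate coefficients in (K − 4·I) g = f
solving from the highest basis element down gives g = (3/8)x^5 + (5/8)x^2 + 5/8
check: K g = 0
so K g − 4·g = -(3/2)x^5 - (5/2)x^2 - 5/2 = f ✓

g(x) = (3/8)x^5 + (5/8)x^2 + 5/8


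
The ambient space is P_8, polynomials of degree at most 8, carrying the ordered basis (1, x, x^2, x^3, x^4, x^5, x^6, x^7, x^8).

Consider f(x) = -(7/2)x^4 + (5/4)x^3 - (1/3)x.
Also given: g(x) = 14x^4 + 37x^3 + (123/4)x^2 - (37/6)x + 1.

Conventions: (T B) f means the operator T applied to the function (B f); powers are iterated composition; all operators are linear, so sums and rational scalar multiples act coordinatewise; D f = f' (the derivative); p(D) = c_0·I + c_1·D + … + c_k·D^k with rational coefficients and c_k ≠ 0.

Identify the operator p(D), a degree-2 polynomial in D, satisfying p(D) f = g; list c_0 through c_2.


c_0 = -4, c_1 = -3, c_2 = -1

D^0 f = -(7/2)x^4 + (5/4)x^3 - (1/3)x
D^1 f = -14x^3 + (15/4)x^2 - 1/3
D^2 f = -42x^2 + (15/2)x
matching coefficients of g against c_0 f + c_1 Df + … from the top degree down determines the c_i
solution: c_0 = -4, c_1 = -3, c_2 = -1


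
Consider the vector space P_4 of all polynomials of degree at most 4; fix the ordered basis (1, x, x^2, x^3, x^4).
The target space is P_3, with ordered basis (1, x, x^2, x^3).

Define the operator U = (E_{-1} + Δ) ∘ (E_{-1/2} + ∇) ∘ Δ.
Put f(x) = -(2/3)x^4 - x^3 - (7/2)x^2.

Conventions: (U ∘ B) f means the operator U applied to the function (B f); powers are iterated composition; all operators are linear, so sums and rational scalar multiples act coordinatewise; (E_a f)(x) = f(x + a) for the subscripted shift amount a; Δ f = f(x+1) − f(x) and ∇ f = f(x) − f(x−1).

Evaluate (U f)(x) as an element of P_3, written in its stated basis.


the image equals g(x) = -(8/3)x^3 - 11x^2 - (89/3)x - 367/12

Δ f = -(8/3)x^3 - 7x^2 - (38/3)x - 31/6
E_{-1/2} Δ f = -(8/3)x^3 - 3x^2 - (23/3)x - 1/4
∇ Δ f = -8x^2 - 6x - 25/3
(E_{-1/2} + ∇) Δ f = -(8/3)x^3 - 11x^2 - (41/3)x - 103/12
E_{-1} (E_{-1/2} + ∇) Δ f = -(8/3)x^3 - 3x^2 + (1/3)x - 13/4
Δ (E_{-1/2} + ∇) Δ f = -8x^2 - 30x - 82/3
(E_{-1} + Δ) (E_{-1/2} + ∇) Δ f = -(8/3)x^3 - 11x^2 - (89/3)x - 367/12


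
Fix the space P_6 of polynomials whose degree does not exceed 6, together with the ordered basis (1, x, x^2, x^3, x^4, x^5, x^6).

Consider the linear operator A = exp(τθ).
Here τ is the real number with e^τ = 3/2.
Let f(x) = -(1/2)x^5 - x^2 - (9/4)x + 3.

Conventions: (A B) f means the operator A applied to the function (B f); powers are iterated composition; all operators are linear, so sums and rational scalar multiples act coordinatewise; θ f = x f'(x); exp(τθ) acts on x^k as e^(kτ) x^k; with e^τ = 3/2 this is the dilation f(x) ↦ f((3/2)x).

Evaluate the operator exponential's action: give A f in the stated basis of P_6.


the image equals g(x) = -(243/64)x^5 - (9/4)x^2 - (27/8)x + 3

exp(τθ) x^k = e^(kτ) x^k; with e^τ = 3/2 this sends x^k to (3/2)^k x^k
x ↦ 3/2 x
x^2 ↦ 9/4 x^2
x^5 ↦ 243/32 x^5
applying this coordinatewise to f: exp(τθ) f = -(243/64)x^5 - (9/4)x^2 - (27/8)x + 3


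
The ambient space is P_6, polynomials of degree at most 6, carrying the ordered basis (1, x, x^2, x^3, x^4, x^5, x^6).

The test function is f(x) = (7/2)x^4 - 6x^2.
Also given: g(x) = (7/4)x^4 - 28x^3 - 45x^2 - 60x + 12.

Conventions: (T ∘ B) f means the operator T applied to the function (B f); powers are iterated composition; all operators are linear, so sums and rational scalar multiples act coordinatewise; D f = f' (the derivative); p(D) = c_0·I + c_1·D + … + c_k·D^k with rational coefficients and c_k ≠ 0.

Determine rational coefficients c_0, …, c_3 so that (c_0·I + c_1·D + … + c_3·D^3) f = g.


c_0 = 1/2, c_1 = -2, c_2 = -1, c_3 = -1

D^0 f = (7/2)x^4 - 6x^2
D^1 f = 14x^3 - 12x
D^2 f = 42x^2 - 12
D^3 f = 84x
matching coefficients of g against c_0 f + c_1 Df + … from the top degree down determines the c_i
solution: c_0 = 1/2, c_1 = -2, c_2 = -1, c_3 = -1


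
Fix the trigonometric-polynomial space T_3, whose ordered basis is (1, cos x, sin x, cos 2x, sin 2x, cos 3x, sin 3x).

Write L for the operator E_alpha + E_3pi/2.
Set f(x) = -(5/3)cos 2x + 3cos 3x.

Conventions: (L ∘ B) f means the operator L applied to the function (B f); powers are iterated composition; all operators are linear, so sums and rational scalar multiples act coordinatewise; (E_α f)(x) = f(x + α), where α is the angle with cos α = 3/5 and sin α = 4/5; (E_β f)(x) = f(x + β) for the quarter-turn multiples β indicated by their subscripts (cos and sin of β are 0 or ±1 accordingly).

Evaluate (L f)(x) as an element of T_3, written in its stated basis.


E_alpha f = (7/15)cos 2x + (8/5)sin 2x - (351/125)cos 3x - (132/125)sin 3x
E_3pi/2 f = (5/3)cos 2x - 3sin 3x
(E_alpha + E_3pi/2) f = (32/15)cos 2x + (8/5)sin 2x - (351/125)cos 3x - (507/125)sin 3x

g(x) = (32/15)cos 2x + (8/5)sin 2x - (351/125)cos 3x - (507/125)sin 3x


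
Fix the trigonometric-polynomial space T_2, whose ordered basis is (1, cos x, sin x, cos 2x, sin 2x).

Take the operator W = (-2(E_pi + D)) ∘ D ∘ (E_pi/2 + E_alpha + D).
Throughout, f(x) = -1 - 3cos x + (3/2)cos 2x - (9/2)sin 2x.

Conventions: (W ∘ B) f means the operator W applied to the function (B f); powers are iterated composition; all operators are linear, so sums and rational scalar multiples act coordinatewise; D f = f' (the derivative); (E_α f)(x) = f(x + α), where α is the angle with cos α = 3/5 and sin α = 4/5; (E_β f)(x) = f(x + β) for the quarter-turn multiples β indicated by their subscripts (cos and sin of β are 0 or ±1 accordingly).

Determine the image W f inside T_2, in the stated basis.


the image equals g(x) = (66/5)cos x + (102/5)sin x - (636/5)cos 2x - (252/5)sin 2x

E_pi/2 f = -1 + 3sin x - (3/2)cos 2x + (9/2)sin 2x
E_alpha f = -1 - (9/5)cos x + (12/5)sin x - (237/50)cos 2x - (9/50)sin 2x
D f = 3sin x - 9cos 2x - 3sin 2x
(E_pi/2 + E_alpha + D) f = -2 - (9/5)cos x + (42/5)sin x - (381/25)cos 2x + (33/25)sin 2x
D (E_pi/2 + E_alpha + D) f = (42/5)cos x + (9/5)sin x + (66/25)cos 2x + (762/25)sin 2x
E_pi (D ∘ (E_pi/2 + E_alpha + D)) f = -(42/5)cos x - (9/5)sin x + (66/25)cos 2x + (762/25)sin 2x
D (D ∘ (E_pi/2 + E_alpha + D)) f = (9/5)cos x - (42/5)sin x + (1524/25)cos 2x - (132/25)sin 2x
(E_pi + D) (D ∘ (E_pi/2 + E_alpha + D)) f = -(33/5)cos x - (51/5)sin x + (318/5)cos 2x + (126/5)sin 2x
(-2(E_pi + D)) (D ∘ (E_pi/2 + E_alpha + D)) f = (66/5)cos x + (102/5)sin x - (636/5)cos 2x - (252/5)sin 2x


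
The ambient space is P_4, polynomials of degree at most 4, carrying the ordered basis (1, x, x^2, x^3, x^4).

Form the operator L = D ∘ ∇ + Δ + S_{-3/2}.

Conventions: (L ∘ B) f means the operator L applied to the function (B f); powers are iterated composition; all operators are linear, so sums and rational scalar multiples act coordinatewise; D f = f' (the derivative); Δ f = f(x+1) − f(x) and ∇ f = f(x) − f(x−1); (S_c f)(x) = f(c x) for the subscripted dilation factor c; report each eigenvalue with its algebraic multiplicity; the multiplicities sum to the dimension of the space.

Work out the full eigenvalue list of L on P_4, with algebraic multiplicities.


λ = -27/8 (multiplicity 1), λ = -3/2 (multiplicity 1), λ = 1 (multiplicity 1), λ = 9/4 (multiplicity 1), λ = 81/16 (multiplicity 1)

image of 1: 1
image of x: -(3/2)x + 1
image of x^2: (9/4)x^2 + 2x + 3
image of x^3: -(27/8)x^3 + 3x^2 + 9x - 2
image of x^4: (81/16)x^4 + 4x^3 + 18x^2 - 8x + 5
the matrix is upper triangular; its diagonal is (1, -3/2, 9/4, -27/8, 81/16)
for a triangular matrix the eigenvalues are the diagonal entries, with algebraic multiplicity their repetition count


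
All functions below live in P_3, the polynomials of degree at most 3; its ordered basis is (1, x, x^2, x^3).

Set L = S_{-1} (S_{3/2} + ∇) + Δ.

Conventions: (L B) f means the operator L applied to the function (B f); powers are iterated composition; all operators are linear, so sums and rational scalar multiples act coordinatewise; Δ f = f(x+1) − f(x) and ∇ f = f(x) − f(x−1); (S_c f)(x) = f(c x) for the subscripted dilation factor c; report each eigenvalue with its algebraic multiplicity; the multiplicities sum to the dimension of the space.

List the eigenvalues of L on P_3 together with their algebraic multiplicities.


image of 1: 1
image of x: -(3/2)x + 2
image of x^2: (9/4)x^2
image of x^3: -(27/8)x^3 + 6x^2 + 6x + 2
the matrix is upper triangular; its diagonal is (1, -3/2, 9/4, -27/8)
for a triangular matrix the eigenvalues are the diagonal entries, with algebraic multiplicity their repetition count

λ = -27/8 (multiplicity 1), λ = -3/2 (multiplicity 1), λ = 1 (multiplicity 1), λ = 9/4 (multiplicity 1)


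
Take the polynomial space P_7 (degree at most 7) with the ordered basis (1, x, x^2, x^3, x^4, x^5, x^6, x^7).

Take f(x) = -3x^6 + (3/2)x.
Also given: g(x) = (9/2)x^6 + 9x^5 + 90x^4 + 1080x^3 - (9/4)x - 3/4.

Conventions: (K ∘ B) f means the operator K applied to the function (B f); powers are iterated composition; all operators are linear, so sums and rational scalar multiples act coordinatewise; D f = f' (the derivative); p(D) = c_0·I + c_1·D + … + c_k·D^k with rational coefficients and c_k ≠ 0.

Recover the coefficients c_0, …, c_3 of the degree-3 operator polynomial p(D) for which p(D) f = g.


D^0 f = -3x^6 + (3/2)x
D^1 f = -18x^5 + 3/2
D^2 f = -90x^4
D^3 f = -360x^3
matching coefficients of g against c_0 f + c_1 Df + … from the top degree down determines the c_i
solution: c_0 = -3/2, c_1 = -1/2, c_2 = -1, c_3 = -3

p(D) = -(3/2)·I − (1/2)·D − D^2 − 3·D^3, i.e. c_0 = -3/2, c_1 = -1/2, c_2 = -1, c_3 = -3


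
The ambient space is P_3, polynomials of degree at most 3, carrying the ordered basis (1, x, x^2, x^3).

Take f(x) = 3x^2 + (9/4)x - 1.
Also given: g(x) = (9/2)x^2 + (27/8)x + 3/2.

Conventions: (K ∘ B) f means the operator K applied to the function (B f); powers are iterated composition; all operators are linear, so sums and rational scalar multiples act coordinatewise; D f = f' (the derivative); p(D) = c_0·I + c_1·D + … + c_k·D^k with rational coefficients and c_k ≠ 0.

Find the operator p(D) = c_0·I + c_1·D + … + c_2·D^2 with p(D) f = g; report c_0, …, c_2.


D^0 f = 3x^2 + (9/4)x - 1
D^1 f = 6x + 9/4
D^2 f = 6
matching coefficients of g against c_0 f + c_1 Df + … from the top degree down determines the c_i
solution: c_0 = 3/2, c_1 = 0, c_2 = 1/2

p(D) = (3/2)·I + (1/2)·D^2, i.e. c_0 = 3/2, c_1 = 0, c_2 = 1/2


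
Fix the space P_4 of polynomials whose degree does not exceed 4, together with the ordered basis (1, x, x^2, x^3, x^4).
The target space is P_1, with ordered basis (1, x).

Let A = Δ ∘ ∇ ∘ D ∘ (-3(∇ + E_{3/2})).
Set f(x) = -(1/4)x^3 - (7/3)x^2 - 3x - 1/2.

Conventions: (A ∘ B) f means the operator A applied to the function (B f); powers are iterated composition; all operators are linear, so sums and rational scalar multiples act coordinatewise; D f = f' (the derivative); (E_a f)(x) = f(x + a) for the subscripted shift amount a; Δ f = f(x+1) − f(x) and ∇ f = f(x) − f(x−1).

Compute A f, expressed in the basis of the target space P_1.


∇ f = -(3/4)x^2 - (47/12)x - 11/12
E_{3/2} f = -(1/4)x^3 - (83/24)x^2 - (187/16)x - 355/32
(∇ + E_{3/2}) f = -(1/4)x^3 - (101/24)x^2 - (749/48)x - 1153/96
(-3(∇ + E_{3/2})) f = (3/4)x^3 + (101/8)x^2 + (749/16)x + 1153/32
D (-3(∇ + E_{3/2})) f = (9/4)x^2 + (101/4)x + 749/16
∇ D (-3(∇ + E_{3/2})) f = (9/2)x + 23
Δ ∇ D (-3(∇ + E_{3/2})) f = 9/2

the image equals g(x) = 9/2
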